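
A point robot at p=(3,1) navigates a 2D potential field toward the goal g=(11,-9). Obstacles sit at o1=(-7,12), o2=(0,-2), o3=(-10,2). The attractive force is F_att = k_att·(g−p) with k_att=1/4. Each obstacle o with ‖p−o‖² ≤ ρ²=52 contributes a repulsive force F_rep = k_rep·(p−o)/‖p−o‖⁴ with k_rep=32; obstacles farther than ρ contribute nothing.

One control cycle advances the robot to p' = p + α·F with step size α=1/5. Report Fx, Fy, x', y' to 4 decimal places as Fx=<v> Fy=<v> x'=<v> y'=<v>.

F_att = 1/4·(g−p) = 1/4·(8,-10) = (2.0000,-2.5000)
o1: d²=221 > ρ²=52 → inactive
o2: d²=18 ≤ ρ²=52; F_rep = 32·(3,3)/18² = (0.2963,0.2963)
o3: d²=170 > ρ²=52 → inactive
F = F_att + ΣF_rep = (2.2963,-2.2037)
p' = p + 1/5·F = (3.4593,0.5593)

Fx=2.2963 Fy=-2.2037 x'=3.4593 y'=0.5593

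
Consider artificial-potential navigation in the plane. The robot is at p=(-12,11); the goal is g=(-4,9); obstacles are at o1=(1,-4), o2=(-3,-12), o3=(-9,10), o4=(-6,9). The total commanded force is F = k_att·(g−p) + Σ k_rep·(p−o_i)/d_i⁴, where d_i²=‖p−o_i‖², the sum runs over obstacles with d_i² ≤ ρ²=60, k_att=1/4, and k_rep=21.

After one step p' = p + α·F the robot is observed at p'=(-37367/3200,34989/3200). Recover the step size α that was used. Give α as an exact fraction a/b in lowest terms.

α = 1/4

F_att = 1/4·(g−p) = 1/4·(8,-2) = (2.0000,-0.5000)
o1: d²=394 > ρ²=60 → inactive
o2: d²=610 > ρ²=60 → inactive
o3: d²=10 ≤ ρ²=60; F_rep = 21·(-3,1)/10² = (-0.6300,0.2100)
o4: d²=40 ≤ ρ²=60; F_rep = 21·(-6,2)/40² = (-0.0788,0.0262)
F = F_att + ΣF_rep = (1.2913,-0.2637)
Δp = p'−p = (0.3228,-0.0659); α = Δx/Fx = (1033/3200) / (1033/800) = 1/4
check: Δy/Fy = (-211/3200) / (-211/800) = 1/4 ✓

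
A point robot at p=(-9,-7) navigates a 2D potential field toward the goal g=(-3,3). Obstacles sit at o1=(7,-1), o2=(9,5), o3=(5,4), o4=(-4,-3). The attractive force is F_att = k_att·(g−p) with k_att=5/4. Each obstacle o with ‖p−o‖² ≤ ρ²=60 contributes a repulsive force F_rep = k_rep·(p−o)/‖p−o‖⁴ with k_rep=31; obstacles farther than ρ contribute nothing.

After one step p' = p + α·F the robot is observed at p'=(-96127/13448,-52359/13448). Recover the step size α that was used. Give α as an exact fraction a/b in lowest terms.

α = 1/4

F_att = 5/4·(g−p) = 5/4·(6,10) = (7.5000,12.5000)
o1: d²=292 > ρ²=60 → inactive
o2: d²=468 > ρ²=60 → inactive
o3: d²=317 > ρ²=60 → inactive
o4: d²=41 ≤ ρ²=60; F_rep = 31·(-5,-4)/41² = (-0.0922,-0.0738)
F = F_att + ΣF_rep = (7.4078,12.4262)
Δp = p'−p = (1.8519,3.1066); α = Δx/Fx = (24905/13448) / (24905/3362) = 1/4
check: Δy/Fy = (41777/13448) / (41777/3362) = 1/4 ✓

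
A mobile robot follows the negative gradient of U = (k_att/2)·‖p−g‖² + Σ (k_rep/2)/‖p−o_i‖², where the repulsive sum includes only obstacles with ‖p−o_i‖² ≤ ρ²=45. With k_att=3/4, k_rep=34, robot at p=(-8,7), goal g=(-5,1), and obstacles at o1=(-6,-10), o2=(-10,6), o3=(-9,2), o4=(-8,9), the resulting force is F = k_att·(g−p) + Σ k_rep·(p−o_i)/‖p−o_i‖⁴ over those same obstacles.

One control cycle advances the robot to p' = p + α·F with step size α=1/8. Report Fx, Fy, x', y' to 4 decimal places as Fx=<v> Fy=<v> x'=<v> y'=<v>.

F_att = 3/4·(g−p) = 3/4·(3,-6) = (2.2500,-4.5000)
o1: d²=293 > ρ²=45 → inactive
o2: d²=5 ≤ ρ²=45; F_rep = 34·(2,1)/5² = (2.7200,1.3600)
o3: d²=26 ≤ ρ²=45; F_rep = 34·(1,5)/26² = (0.0503,0.2515)
o4: d²=4 ≤ ρ²=45; F_rep = 34·(0,-2)/4² = (0.0000,-4.2500)
F = F_att + ΣF_rep = (5.0203,-7.1385)
p' = p + 1/8·F = (-7.3725,6.1077)

Fx=5.0203 Fy=-7.1385 x'=-7.3725 y'=6.1077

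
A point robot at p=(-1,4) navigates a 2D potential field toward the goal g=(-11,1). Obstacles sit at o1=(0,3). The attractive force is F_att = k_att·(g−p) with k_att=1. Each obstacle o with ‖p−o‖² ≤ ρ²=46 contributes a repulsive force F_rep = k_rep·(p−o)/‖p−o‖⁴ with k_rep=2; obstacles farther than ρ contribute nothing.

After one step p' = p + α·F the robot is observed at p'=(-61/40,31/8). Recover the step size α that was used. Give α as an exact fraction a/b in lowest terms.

α = 1/20

F_att = 1·(g−p) = 1·(-10,-3) = (-10.0000,-3.0000)
o1: d²=2 ≤ ρ²=46; F_rep = 2·(-1,1)/2² = (-0.5000,0.5000)
F = F_att + ΣF_rep = (-10.5000,-2.5000)
Δp = p'−p = (-0.5250,-0.1250); α = Δx/Fx = (-21/40) / (-21/2) = 1/20
check: Δy/Fy = (-1/8) / (-5/2) = 1/20 ✓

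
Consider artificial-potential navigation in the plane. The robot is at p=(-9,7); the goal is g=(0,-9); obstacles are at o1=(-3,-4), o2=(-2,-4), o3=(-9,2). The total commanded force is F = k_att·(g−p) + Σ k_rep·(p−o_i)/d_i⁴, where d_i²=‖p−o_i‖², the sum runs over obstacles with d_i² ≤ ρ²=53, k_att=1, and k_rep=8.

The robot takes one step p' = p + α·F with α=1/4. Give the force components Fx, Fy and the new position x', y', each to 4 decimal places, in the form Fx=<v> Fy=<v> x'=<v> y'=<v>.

F_att = 1·(g−p) = 1·(9,-16) = (9.0000,-16.0000)
o1: d²=157 > ρ²=53 → inactive
o2: d²=170 > ρ²=53 → inactive
o3: d²=25 ≤ ρ²=53; F_rep = 8·(0,5)/25² = (0.0000,0.0640)
F = F_att + ΣF_rep = (9.0000,-15.9360)
p' = p + 1/4·F = (-6.7500,3.0160)

Fx=9.0000 Fy=-15.9360 x'=-6.7500 y'=3.0160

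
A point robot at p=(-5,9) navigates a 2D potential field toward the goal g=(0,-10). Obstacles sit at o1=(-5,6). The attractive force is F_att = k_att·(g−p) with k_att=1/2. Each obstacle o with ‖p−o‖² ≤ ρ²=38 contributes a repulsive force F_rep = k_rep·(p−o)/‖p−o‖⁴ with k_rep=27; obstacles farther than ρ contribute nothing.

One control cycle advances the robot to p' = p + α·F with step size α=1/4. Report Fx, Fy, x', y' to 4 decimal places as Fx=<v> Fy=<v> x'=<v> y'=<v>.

Fx=2.5000 Fy=-8.5000 x'=-4.3750 y'=6.8750

F_att = 1/2·(g−p) = 1/2·(5,-19) = (2.5000,-9.5000)
o1: d²=9 ≤ ρ²=38; F_rep = 27·(0,3)/9² = (0.0000,1.0000)
F = F_att + ΣF_rep = (2.5000,-8.5000)
p' = p + 1/4·F = (-4.3750,6.8750)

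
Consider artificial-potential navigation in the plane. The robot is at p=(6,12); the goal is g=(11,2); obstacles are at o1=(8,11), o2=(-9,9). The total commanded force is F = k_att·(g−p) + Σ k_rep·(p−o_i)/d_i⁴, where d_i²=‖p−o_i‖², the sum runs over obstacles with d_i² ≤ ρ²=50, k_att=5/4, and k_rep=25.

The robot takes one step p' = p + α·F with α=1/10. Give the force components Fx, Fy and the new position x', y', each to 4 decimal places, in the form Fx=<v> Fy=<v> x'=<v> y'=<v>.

Fx=4.2500 Fy=-11.5000 x'=6.4250 y'=10.8500

F_att = 5/4·(g−p) = 5/4·(5,-10) = (6.2500,-12.5000)
o1: d²=5 ≤ ρ²=50; F_rep = 25·(-2,1)/5² = (-2.0000,1.0000)
o2: d²=234 > ρ²=50 → inactive
F = F_att + ΣF_rep = (4.2500,-11.5000)
p' = p + 1/10·F = (6.4250,10.8500)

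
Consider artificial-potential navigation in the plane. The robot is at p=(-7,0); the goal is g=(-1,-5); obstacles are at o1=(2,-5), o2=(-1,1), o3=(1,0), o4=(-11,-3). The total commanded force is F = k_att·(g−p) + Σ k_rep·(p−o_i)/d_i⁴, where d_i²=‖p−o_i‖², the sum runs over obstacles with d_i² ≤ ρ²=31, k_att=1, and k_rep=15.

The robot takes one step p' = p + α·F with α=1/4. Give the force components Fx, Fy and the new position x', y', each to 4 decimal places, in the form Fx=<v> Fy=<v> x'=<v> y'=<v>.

Fx=6.0960 Fy=-4.9280 x'=-5.4760 y'=-1.2320

F_att = 1·(g−p) = 1·(6,-5) = (6.0000,-5.0000)
o1: d²=106 > ρ²=31 → inactive
o2: d²=37 > ρ²=31 → inactive
o3: d²=64 > ρ²=31 → inactive
o4: d²=25 ≤ ρ²=31; F_rep = 15·(4,3)/25² = (0.0960,0.0720)
F = F_att + ΣF_rep = (6.0960,-4.9280)
p' = p + 1/4·F = (-5.4760,-1.2320)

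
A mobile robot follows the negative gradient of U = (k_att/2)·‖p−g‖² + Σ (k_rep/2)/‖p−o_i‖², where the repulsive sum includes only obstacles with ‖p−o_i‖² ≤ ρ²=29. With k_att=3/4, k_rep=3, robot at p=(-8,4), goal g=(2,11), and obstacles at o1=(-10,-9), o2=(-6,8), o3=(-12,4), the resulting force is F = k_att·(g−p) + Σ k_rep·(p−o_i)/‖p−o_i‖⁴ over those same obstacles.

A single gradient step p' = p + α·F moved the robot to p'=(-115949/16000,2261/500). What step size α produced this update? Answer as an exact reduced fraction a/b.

α = 1/10

F_att = 3/4·(g−p) = 3/4·(10,7) = (7.5000,5.2500)
o1: d²=173 > ρ²=29 → inactive
o2: d²=20 ≤ ρ²=29; F_rep = 3·(-2,-4)/20² = (-0.0150,-0.0300)
o3: d²=16 ≤ ρ²=29; F_rep = 3·(4,0)/16² = (0.0469,0.0000)
F = F_att + ΣF_rep = (7.5319,5.2200)
Δp = p'−p = (0.7532,0.5220); α = Δx/Fx = (12051/16000) / (12051/1600) = 1/10
check: Δy/Fy = (261/500) / (261/50) = 1/10 ✓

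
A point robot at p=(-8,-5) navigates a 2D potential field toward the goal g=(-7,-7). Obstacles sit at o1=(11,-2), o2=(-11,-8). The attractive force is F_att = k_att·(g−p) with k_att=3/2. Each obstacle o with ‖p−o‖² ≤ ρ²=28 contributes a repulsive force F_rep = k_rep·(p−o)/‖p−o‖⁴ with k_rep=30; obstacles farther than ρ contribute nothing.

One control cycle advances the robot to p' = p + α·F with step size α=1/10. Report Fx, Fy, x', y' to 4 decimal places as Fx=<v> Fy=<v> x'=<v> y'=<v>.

Fx=1.7778 Fy=-2.7222 x'=-7.8222 y'=-5.2722

F_att = 3/2·(g−p) = 3/2·(1,-2) = (1.5000,-3.0000)
o1: d²=370 > ρ²=28 → inactive
o2: d²=18 ≤ ρ²=28; F_rep = 30·(3,3)/18² = (0.2778,0.2778)
F = F_att + ΣF_rep = (1.7778,-2.7222)
p' = p + 1/10·F = (-7.8222,-5.2722)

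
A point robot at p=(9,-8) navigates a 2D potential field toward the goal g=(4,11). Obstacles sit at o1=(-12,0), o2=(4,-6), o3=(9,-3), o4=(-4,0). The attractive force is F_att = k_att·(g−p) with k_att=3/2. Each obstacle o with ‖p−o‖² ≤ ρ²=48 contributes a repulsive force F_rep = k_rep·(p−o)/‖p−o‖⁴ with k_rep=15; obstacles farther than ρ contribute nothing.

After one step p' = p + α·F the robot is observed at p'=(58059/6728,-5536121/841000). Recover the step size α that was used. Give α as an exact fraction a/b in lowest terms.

F_att = 3/2·(g−p) = 3/2·(-5,19) = (-7.5000,28.5000)
o1: d²=505 > ρ²=48 → inactive
o2: d²=29 ≤ ρ²=48; F_rep = 15·(5,-2)/29² = (0.0892,-0.0357)
o3: d²=25 ≤ ρ²=48; F_rep = 15·(0,-5)/25² = (0.0000,-0.1200)
o4: d²=233 > ρ²=48 → inactive
F = F_att + ΣF_rep = (-7.4108,28.3443)
Δp = p'−p = (-0.3705,1.4172); α = Δx/Fx = (-2493/6728) / (-12465/1682) = 1/20
check: Δy/Fy = (1191879/841000) / (1191879/42050) = 1/20 ✓

α = 1/20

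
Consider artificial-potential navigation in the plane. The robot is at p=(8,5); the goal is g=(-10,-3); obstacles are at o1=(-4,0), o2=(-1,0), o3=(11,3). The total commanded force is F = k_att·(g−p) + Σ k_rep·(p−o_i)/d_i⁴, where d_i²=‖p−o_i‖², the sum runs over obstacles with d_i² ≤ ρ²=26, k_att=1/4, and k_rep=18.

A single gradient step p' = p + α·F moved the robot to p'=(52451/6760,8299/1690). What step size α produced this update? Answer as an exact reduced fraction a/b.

F_att = 1/4·(g−p) = 1/4·(-18,-8) = (-4.5000,-2.0000)
o1: d²=169 > ρ²=26 → inactive
o2: d²=106 > ρ²=26 → inactive
o3: d²=13 ≤ ρ²=26; F_rep = 18·(-3,2)/13² = (-0.3195,0.2130)
F = F_att + ΣF_rep = (-4.8195,-1.7870)
Δp = p'−p = (-0.2410,-0.0893); α = Δx/Fx = (-1629/6760) / (-1629/338) = 1/20
check: Δy/Fy = (-151/1690) / (-302/169) = 1/20 ✓

α = 1/20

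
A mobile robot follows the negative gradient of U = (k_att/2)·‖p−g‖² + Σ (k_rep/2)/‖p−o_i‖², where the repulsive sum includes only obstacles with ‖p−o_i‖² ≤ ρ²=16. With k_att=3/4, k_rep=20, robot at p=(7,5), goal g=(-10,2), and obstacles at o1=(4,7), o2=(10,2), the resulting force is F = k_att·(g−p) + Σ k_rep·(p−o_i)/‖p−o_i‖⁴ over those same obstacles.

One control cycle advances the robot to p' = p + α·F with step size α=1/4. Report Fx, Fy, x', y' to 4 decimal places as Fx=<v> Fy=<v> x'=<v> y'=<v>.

Fx=-12.3950 Fy=-2.4867 x'=3.9013 y'=4.3783

F_att = 3/4·(g−p) = 3/4·(-17,-3) = (-12.7500,-2.2500)
o1: d²=13 ≤ ρ²=16; F_rep = 20·(3,-2)/13² = (0.3550,-0.2367)
o2: d²=18 > ρ²=16 → inactive
F = F_att + ΣF_rep = (-12.3950,-2.4867)
p' = p + 1/4·F = (3.9013,4.3783)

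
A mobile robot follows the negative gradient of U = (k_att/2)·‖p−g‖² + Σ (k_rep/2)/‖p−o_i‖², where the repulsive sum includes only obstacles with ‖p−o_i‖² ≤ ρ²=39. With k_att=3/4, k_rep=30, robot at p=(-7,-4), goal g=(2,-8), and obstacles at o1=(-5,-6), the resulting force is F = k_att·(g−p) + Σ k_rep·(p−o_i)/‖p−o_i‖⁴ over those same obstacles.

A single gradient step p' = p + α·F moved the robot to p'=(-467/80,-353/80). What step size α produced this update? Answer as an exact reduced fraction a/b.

F_att = 3/4·(g−p) = 3/4·(9,-4) = (6.7500,-3.0000)
o1: d²=8 ≤ ρ²=39; F_rep = 30·(-2,2)/8² = (-0.9375,0.9375)
F = F_att + ΣF_rep = (5.8125,-2.0625)
Δp = p'−p = (1.1625,-0.4125); α = Δx/Fx = (93/80) / (93/16) = 1/5
check: Δy/Fy = (-33/80) / (-33/16) = 1/5 ✓

α = 1/5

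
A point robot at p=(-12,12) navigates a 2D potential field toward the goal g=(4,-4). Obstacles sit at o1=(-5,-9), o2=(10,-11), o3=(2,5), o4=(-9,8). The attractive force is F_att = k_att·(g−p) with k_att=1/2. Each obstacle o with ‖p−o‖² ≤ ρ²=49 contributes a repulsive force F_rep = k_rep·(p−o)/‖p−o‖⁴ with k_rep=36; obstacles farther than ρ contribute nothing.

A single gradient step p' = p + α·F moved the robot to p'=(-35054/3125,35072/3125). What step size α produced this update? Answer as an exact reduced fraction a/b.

F_att = 1/2·(g−p) = 1/2·(16,-16) = (8.0000,-8.0000)
o1: d²=490 > ρ²=49 → inactive
o2: d²=1013 > ρ²=49 → inactive
o3: d²=245 > ρ²=49 → inactive
o4: d²=25 ≤ ρ²=49; F_rep = 36·(-3,4)/25² = (-0.1728,0.2304)
F = F_att + ΣF_rep = (7.8272,-7.7696)
Δp = p'−p = (0.7827,-0.7770); α = Δx/Fx = (2446/3125) / (4892/625) = 1/10
check: Δy/Fy = (-2428/3125) / (-4856/625) = 1/10 ✓

α = 1/10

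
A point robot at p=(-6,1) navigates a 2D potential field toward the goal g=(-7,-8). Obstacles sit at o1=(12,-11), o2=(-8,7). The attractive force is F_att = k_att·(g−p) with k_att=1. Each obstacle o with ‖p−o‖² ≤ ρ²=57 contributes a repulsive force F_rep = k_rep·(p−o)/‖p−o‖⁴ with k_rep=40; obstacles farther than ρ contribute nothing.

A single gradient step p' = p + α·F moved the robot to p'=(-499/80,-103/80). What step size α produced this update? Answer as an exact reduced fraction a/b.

α = 1/4

F_att = 1·(g−p) = 1·(-1,-9) = (-1.0000,-9.0000)
o1: d²=468 > ρ²=57 → inactive
o2: d²=40 ≤ ρ²=57; F_rep = 40·(2,-6)/40² = (0.0500,-0.1500)
F = F_att + ΣF_rep = (-0.9500,-9.1500)
Δp = p'−p = (-0.2375,-2.2875); α = Δx/Fx = (-19/80) / (-19/20) = 1/4
check: Δy/Fy = (-183/80) / (-183/20) = 1/4 ✓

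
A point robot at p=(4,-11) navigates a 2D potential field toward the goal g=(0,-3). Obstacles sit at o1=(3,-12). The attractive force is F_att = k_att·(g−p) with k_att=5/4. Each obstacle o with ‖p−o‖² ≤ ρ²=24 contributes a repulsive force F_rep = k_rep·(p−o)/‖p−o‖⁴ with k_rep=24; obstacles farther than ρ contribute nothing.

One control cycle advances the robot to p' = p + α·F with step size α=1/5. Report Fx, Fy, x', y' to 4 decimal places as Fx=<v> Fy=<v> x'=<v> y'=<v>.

F_att = 5/4·(g−p) = 5/4·(-4,8) = (-5.0000,10.0000)
o1: d²=2 ≤ ρ²=24; F_rep = 24·(1,1)/2² = (6.0000,6.0000)
F = F_att + ΣF_rep = (1.0000,16.0000)
p' = p + 1/5·F = (4.2000,-7.8000)

Fx=1.0000 Fy=16.0000 x'=4.2000 y'=-7.8000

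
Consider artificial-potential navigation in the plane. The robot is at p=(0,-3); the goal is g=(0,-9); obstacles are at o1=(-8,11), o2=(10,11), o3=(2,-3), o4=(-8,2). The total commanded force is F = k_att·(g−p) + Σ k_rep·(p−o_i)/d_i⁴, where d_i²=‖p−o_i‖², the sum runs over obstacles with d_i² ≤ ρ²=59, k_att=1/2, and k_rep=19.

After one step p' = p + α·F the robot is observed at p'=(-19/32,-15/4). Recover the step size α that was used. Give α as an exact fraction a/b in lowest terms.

α = 1/4

F_att = 1/2·(g−p) = 1/2·(0,-6) = (0.0000,-3.0000)
o1: d²=260 > ρ²=59 → inactive
o2: d²=296 > ρ²=59 → inactive
o3: d²=4 ≤ ρ²=59; F_rep = 19·(-2,0)/4² = (-2.3750,0.0000)
o4: d²=89 > ρ²=59 → inactive
F = F_att + ΣF_rep = (-2.3750,-3.0000)
Δp = p'−p = (-0.5938,-0.7500); α = Δx/Fx = (-19/32) / (-19/8) = 1/4
check: Δy/Fy = (-3/4) / (-3) = 1/4 ✓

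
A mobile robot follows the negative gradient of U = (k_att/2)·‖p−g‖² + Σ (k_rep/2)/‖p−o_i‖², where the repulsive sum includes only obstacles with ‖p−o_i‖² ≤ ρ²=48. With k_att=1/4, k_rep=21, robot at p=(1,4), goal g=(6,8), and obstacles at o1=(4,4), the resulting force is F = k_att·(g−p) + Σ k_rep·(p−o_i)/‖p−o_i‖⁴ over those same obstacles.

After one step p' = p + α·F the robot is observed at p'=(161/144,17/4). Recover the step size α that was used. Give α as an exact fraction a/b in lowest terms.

α = 1/4

F_att = 1/4·(g−p) = 1/4·(5,4) = (1.2500,1.0000)
o1: d²=9 ≤ ρ²=48; F_rep = 21·(-3,0)/9² = (-0.7778,0.0000)
F = F_att + ΣF_rep = (0.4722,1.0000)
Δp = p'−p = (0.1181,0.2500); α = Δx/Fx = (17/144) / (17/36) = 1/4
check: Δy/Fy = (1/4) / (1) = 1/4 ✓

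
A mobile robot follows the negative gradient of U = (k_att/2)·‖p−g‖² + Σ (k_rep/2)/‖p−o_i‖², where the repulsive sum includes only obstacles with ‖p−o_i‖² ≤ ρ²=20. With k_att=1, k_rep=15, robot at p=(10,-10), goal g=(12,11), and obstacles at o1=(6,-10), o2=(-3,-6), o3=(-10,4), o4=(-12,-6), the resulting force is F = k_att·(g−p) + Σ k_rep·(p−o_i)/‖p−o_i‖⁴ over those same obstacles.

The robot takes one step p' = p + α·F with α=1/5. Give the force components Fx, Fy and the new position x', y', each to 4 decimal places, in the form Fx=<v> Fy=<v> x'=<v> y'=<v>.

Fx=2.2344 Fy=21.0000 x'=10.4469 y'=-5.8000

F_att = 1·(g−p) = 1·(2,21) = (2.0000,21.0000)
o1: d²=16 ≤ ρ²=20; F_rep = 15·(4,0)/16² = (0.2344,0.0000)
o2: d²=185 > ρ²=20 → inactive
o3: d²=596 > ρ²=20 → inactive
o4: d²=500 > ρ²=20 → inactive
F = F_att + ΣF_rep = (2.2344,21.0000)
p' = p + 1/5·F = (10.4469,-5.8000)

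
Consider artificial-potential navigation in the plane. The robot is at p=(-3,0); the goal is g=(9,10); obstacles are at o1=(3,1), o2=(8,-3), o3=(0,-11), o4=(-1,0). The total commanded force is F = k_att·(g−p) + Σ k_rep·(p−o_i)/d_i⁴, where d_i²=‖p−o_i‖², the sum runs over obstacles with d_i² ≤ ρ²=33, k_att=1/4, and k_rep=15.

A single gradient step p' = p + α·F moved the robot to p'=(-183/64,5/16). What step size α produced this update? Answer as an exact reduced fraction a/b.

F_att = 1/4·(g−p) = 1/4·(12,10) = (3.0000,2.5000)
o1: d²=37 > ρ²=33 → inactive
o2: d²=130 > ρ²=33 → inactive
o3: d²=130 > ρ²=33 → inactive
o4: d²=4 ≤ ρ²=33; F_rep = 15·(-2,0)/4² = (-1.8750,0.0000)
F = F_att + ΣF_rep = (1.1250,2.5000)
Δp = p'−p = (0.1406,0.3125); α = Δx/Fx = (9/64) / (9/8) = 1/8
check: Δy/Fy = (5/16) / (5/2) = 1/8 ✓

α = 1/8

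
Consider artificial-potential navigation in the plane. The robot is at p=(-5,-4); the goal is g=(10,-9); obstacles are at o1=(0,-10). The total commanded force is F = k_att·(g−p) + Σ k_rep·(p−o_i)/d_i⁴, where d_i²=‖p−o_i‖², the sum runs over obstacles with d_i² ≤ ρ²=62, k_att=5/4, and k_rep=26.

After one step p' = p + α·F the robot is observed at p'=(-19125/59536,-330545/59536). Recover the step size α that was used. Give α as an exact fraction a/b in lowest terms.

F_att = 5/4·(g−p) = 5/4·(15,-5) = (18.7500,-6.2500)
o1: d²=61 ≤ ρ²=62; F_rep = 26·(-5,6)/61² = (-0.0349,0.0419)
F = F_att + ΣF_rep = (18.7151,-6.2081)
Δp = p'−p = (4.6788,-1.5520); α = Δx/Fx = (278555/59536) / (278555/14884) = 1/4
check: Δy/Fy = (-92401/59536) / (-92401/14884) = 1/4 ✓

α = 1/4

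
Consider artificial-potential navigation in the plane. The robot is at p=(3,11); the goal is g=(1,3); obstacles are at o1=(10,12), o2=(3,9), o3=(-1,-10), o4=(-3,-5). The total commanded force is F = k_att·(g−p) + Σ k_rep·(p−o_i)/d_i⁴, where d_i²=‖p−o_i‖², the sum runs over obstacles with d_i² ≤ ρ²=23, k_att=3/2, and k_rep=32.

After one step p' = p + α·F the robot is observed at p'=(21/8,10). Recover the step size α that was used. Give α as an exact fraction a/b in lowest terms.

α = 1/8

F_att = 3/2·(g−p) = 3/2·(-2,-8) = (-3.0000,-12.0000)
o1: d²=50 > ρ²=23 → inactive
o2: d²=4 ≤ ρ²=23; F_rep = 32·(0,2)/4² = (0.0000,4.0000)
o3: d²=457 > ρ²=23 → inactive
o4: d²=292 > ρ²=23 → inactive
F = F_att + ΣF_rep = (-3.0000,-8.0000)
Δp = p'−p = (-0.3750,-1.0000); α = Δx/Fx = (-3/8) / (-3) = 1/8
check: Δy/Fy = (-1) / (-8) = 1/8 ✓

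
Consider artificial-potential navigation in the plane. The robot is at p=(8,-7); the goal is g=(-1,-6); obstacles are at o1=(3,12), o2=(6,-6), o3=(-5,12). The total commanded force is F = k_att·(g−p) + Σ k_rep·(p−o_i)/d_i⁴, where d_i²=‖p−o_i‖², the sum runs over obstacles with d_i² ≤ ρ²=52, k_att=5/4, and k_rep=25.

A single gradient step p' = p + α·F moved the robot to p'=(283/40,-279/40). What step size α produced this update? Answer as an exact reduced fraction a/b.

α = 1/10

F_att = 5/4·(g−p) = 5/4·(-9,1) = (-11.2500,1.2500)
o1: d²=386 > ρ²=52 → inactive
o2: d²=5 ≤ ρ²=52; F_rep = 25·(2,-1)/5² = (2.0000,-1.0000)
o3: d²=530 > ρ²=52 → inactive
F = F_att + ΣF_rep = (-9.2500,0.2500)
Δp = p'−p = (-0.9250,0.0250); α = Δx/Fx = (-37/40) / (-37/4) = 1/10
check: Δy/Fy = (1/40) / (1/4) = 1/10 ✓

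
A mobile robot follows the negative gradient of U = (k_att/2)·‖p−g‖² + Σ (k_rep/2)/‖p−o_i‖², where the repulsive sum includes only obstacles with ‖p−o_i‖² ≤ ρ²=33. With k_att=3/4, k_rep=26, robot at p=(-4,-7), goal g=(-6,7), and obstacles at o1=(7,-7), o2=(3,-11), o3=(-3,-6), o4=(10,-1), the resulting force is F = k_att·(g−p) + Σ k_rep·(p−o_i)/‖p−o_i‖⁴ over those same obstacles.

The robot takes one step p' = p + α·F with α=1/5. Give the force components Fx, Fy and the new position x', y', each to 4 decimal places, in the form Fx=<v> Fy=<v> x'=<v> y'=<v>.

Fx=-8.0000 Fy=4.0000 x'=-5.6000 y'=-6.2000

F_att = 3/4·(g−p) = 3/4·(-2,14) = (-1.5000,10.5000)
o1: d²=121 > ρ²=33 → inactive
o2: d²=65 > ρ²=33 → inactive
o3: d²=2 ≤ ρ²=33; F_rep = 26·(-1,-1)/2² = (-6.5000,-6.5000)
o4: d²=232 > ρ²=33 → inactive
F = F_att + ΣF_rep = (-8.0000,4.0000)
p' = p + 1/5·F = (-5.6000,-6.2000)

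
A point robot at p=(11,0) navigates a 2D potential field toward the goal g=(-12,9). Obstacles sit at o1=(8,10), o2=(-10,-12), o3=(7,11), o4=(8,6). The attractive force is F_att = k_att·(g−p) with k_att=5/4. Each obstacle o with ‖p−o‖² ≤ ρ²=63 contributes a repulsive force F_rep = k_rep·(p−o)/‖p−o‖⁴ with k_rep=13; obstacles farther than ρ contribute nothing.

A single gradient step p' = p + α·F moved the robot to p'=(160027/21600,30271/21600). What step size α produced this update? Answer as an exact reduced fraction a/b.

α = 1/8

F_att = 5/4·(g−p) = 5/4·(-23,9) = (-28.7500,11.2500)
o1: d²=109 > ρ²=63 → inactive
o2: d²=585 > ρ²=63 → inactive
o3: d²=137 > ρ²=63 → inactive
o4: d²=45 ≤ ρ²=63; F_rep = 13·(3,-6)/45² = (0.0193,-0.0385)
F = F_att + ΣF_rep = (-28.7307,11.2115)
Δp = p'−p = (-3.5913,1.4014); α = Δx/Fx = (-77573/21600) / (-77573/2700) = 1/8
check: Δy/Fy = (30271/21600) / (30271/2700) = 1/8 ✓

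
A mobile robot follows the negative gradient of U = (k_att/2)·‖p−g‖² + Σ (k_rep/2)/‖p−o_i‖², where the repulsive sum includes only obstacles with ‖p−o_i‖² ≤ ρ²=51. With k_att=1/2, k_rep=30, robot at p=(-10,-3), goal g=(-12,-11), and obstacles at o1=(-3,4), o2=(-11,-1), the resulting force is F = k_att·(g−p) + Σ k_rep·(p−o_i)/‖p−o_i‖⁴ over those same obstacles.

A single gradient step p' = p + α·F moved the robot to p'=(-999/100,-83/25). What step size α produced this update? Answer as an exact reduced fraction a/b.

F_att = 1/2·(g−p) = 1/2·(-2,-8) = (-1.0000,-4.0000)
o1: d²=98 > ρ²=51 → inactive
o2: d²=5 ≤ ρ²=51; F_rep = 30·(1,-2)/5² = (1.2000,-2.4000)
F = F_att + ΣF_rep = (0.2000,-6.4000)
Δp = p'−p = (0.0100,-0.3200); α = Δx/Fx = (1/100) / (1/5) = 1/20
check: Δy/Fy = (-8/25) / (-32/5) = 1/20 ✓

α = 1/20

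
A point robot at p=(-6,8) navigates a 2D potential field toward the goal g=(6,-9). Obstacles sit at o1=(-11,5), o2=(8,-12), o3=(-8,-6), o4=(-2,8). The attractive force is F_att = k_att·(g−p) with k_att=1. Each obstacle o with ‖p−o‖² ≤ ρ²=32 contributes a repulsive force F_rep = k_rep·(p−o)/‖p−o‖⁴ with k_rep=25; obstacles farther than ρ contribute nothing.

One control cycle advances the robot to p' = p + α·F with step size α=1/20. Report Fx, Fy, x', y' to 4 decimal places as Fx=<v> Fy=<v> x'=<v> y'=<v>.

Fx=11.6094 Fy=-17.0000 x'=-5.4195 y'=7.1500

F_att = 1·(g−p) = 1·(12,-17) = (12.0000,-17.0000)
o1: d²=34 > ρ²=32 → inactive
o2: d²=596 > ρ²=32 → inactive
o3: d²=200 > ρ²=32 → inactive
o4: d²=16 ≤ ρ²=32; F_rep = 25·(-4,0)/16² = (-0.3906,0.0000)
F = F_att + ΣF_rep = (11.6094,-17.0000)
p' = p + 1/20·F = (-5.4195,7.1500)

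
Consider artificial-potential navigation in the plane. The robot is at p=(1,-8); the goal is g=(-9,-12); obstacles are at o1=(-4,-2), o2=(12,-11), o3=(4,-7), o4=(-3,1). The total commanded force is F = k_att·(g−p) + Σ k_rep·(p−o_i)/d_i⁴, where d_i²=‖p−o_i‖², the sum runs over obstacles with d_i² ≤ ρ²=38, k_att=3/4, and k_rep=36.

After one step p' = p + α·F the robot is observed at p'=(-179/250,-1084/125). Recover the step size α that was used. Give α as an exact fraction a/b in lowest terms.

α = 1/5

F_att = 3/4·(g−p) = 3/4·(-10,-4) = (-7.5000,-3.0000)
o1: d²=61 > ρ²=38 → inactive
o2: d²=130 > ρ²=38 → inactive
o3: d²=10 ≤ ρ²=38; F_rep = 36·(-3,-1)/10² = (-1.0800,-0.3600)
o4: d²=97 > ρ²=38 → inactive
F = F_att + ΣF_rep = (-8.5800,-3.3600)
Δp = p'−p = (-1.7160,-0.6720); α = Δx/Fx = (-429/250) / (-429/50) = 1/5
check: Δy/Fy = (-84/125) / (-84/25) = 1/5 ✓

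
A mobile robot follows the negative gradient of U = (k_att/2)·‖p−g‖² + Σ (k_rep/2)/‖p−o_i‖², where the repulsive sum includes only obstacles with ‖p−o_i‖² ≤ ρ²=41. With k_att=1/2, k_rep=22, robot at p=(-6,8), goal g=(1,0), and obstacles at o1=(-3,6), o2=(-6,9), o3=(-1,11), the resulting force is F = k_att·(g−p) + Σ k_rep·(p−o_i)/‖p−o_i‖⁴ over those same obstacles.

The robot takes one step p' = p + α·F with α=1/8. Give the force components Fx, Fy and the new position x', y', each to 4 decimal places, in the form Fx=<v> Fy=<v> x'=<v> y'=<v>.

Fx=3.0143 Fy=-25.7967 x'=-5.6232 y'=4.7754

F_att = 1/2·(g−p) = 1/2·(7,-8) = (3.5000,-4.0000)
o1: d²=13 ≤ ρ²=41; F_rep = 22·(-3,2)/13² = (-0.3905,0.2604)
o2: d²=1 ≤ ρ²=41; F_rep = 22·(0,-1)/1² = (0.0000,-22.0000)
o3: d²=34 ≤ ρ²=41; F_rep = 22·(-5,-3)/34² = (-0.0952,-0.0571)
F = F_att + ΣF_rep = (3.0143,-25.7967)
p' = p + 1/8·F = (-5.6232,4.7754)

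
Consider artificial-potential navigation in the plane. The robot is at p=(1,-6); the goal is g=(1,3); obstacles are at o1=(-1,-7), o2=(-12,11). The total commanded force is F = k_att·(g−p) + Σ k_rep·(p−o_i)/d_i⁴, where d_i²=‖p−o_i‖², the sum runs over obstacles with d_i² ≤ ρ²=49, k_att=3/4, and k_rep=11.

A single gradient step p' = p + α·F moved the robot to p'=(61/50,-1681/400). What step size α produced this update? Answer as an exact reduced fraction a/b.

F_att = 3/4·(g−p) = 3/4·(0,9) = (0.0000,6.7500)
o1: d²=5 ≤ ρ²=49; F_rep = 11·(2,1)/5² = (0.8800,0.4400)
o2: d²=458 > ρ²=49 → inactive
F = F_att + ΣF_rep = (0.8800,7.1900)
Δp = p'−p = (0.2200,1.7975); α = Δx/Fx = (11/50) / (22/25) = 1/4
check: Δy/Fy = (719/400) / (719/100) = 1/4 ✓

α = 1/4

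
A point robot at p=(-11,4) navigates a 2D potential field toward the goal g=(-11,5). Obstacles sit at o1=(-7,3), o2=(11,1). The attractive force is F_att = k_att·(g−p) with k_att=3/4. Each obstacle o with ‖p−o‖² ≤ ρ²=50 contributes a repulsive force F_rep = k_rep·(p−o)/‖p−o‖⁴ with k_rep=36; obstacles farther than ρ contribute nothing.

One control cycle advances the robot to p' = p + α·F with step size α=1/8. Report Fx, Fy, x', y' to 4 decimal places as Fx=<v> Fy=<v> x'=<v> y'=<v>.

Fx=-0.4983 Fy=0.8746 x'=-11.0623 y'=4.1093

F_att = 3/4·(g−p) = 3/4·(0,1) = (0.0000,0.7500)
o1: d²=17 ≤ ρ²=50; F_rep = 36·(-4,1)/17² = (-0.4983,0.1246)
o2: d²=493 > ρ²=50 → inactive
F = F_att + ΣF_rep = (-0.4983,0.8746)
p' = p + 1/8·F = (-11.0623,4.1093)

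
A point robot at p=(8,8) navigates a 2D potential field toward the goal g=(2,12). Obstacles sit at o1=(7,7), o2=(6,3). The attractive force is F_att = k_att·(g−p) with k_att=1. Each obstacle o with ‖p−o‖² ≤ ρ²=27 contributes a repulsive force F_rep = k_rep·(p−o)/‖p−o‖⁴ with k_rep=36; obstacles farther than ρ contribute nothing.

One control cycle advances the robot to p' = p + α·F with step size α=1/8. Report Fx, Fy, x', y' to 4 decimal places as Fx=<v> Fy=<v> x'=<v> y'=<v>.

F_att = 1·(g−p) = 1·(-6,4) = (-6.0000,4.0000)
o1: d²=2 ≤ ρ²=27; F_rep = 36·(1,1)/2² = (9.0000,9.0000)
o2: d²=29 > ρ²=27 → inactive
F = F_att + ΣF_rep = (3.0000,13.0000)
p' = p + 1/8·F = (8.3750,9.6250)

Fx=3.0000 Fy=13.0000 x'=8.3750 y'=9.6250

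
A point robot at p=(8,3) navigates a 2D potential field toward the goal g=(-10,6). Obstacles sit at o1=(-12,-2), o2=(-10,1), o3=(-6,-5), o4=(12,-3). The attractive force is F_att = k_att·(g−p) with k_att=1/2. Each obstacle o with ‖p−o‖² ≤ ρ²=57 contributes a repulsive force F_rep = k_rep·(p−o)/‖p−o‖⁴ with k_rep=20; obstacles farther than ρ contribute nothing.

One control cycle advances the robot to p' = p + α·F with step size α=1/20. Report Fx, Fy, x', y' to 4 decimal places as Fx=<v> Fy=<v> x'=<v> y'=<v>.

F_att = 1/2·(g−p) = 1/2·(-18,3) = (-9.0000,1.5000)
o1: d²=425 > ρ²=57 → inactive
o2: d²=328 > ρ²=57 → inactive
o3: d²=260 > ρ²=57 → inactive
o4: d²=52 ≤ ρ²=57; F_rep = 20·(-4,6)/52² = (-0.0296,0.0444)
F = F_att + ΣF_rep = (-9.0296,1.5444)
p' = p + 1/20·F = (7.5485,3.0772)

Fx=-9.0296 Fy=1.5444 x'=7.5485 y'=3.0772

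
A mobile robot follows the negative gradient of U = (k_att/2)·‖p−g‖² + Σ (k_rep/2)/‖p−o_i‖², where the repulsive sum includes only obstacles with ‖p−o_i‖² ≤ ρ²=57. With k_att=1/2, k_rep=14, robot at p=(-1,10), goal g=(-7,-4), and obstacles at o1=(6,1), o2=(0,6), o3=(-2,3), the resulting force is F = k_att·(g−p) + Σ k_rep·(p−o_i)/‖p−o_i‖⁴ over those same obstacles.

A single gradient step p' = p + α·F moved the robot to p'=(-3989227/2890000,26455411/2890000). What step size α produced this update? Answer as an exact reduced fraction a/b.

α = 1/8

F_att = 1/2·(g−p) = 1/2·(-6,-14) = (-3.0000,-7.0000)
o1: d²=130 > ρ²=57 → inactive
o2: d²=17 ≤ ρ²=57; F_rep = 14·(-1,4)/17² = (-0.0484,0.1938)
o3: d²=50 ≤ ρ²=57; F_rep = 14·(1,7)/50² = (0.0056,0.0392)
F = F_att + ΣF_rep = (-3.0428,-6.7670)
Δp = p'−p = (-0.3804,-0.8459); α = Δx/Fx = (-1099227/2890000) / (-1099227/361250) = 1/8
check: Δy/Fy = (-2444589/2890000) / (-2444589/361250) = 1/8 ✓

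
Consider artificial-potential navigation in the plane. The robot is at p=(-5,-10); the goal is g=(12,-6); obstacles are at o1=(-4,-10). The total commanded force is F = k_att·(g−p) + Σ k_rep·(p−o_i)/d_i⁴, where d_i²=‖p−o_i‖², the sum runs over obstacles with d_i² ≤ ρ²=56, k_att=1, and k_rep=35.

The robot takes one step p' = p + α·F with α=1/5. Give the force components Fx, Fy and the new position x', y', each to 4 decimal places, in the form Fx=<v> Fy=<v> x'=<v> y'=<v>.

Fx=-18.0000 Fy=4.0000 x'=-8.6000 y'=-9.2000

F_att = 1·(g−p) = 1·(17,4) = (17.0000,4.0000)
o1: d²=1 ≤ ρ²=56; F_rep = 35·(-1,0)/1² = (-35.0000,0.0000)
F = F_att + ΣF_rep = (-18.0000,4.0000)
p' = p + 1/5·F = (-8.6000,-9.2000)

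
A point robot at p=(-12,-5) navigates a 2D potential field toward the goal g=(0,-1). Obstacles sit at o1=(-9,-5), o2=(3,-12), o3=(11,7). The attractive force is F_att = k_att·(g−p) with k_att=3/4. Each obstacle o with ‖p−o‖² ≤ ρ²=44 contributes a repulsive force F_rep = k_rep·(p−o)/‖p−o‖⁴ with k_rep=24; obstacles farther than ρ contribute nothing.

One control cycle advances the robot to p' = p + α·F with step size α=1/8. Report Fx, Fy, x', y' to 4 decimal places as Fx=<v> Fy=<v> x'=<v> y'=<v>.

F_att = 3/4·(g−p) = 3/4·(12,4) = (9.0000,3.0000)
o1: d²=9 ≤ ρ²=44; F_rep = 24·(-3,0)/9² = (-0.8889,0.0000)
o2: d²=274 > ρ²=44 → inactive
o3: d²=673 > ρ²=44 → inactive
F = F_att + ΣF_rep = (8.1111,3.0000)
p' = p + 1/8·F = (-10.9861,-4.6250)

Fx=8.1111 Fy=3.0000 x'=-10.9861 y'=-4.6250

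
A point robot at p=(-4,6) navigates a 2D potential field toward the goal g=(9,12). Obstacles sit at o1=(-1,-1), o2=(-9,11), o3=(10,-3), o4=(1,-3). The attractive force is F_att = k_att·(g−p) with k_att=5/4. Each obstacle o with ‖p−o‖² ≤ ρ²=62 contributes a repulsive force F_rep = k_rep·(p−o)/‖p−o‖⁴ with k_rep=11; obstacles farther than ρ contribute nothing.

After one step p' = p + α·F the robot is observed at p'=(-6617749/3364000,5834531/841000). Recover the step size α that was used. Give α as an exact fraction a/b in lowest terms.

F_att = 5/4·(g−p) = 5/4·(13,6) = (16.2500,7.5000)
o1: d²=58 ≤ ρ²=62; F_rep = 11·(-3,7)/58² = (-0.0098,0.0229)
o2: d²=50 ≤ ρ²=62; F_rep = 11·(5,-5)/50² = (0.0220,-0.0220)
o3: d²=277 > ρ²=62 → inactive
o4: d²=106 > ρ²=62 → inactive
F = F_att + ΣF_rep = (16.2622,7.5009)
Δp = p'−p = (2.0328,0.9376); α = Δx/Fx = (6838251/3364000) / (6838251/420500) = 1/8
check: Δy/Fy = (788531/841000) / (788531/105125) = 1/8 ✓

α = 1/8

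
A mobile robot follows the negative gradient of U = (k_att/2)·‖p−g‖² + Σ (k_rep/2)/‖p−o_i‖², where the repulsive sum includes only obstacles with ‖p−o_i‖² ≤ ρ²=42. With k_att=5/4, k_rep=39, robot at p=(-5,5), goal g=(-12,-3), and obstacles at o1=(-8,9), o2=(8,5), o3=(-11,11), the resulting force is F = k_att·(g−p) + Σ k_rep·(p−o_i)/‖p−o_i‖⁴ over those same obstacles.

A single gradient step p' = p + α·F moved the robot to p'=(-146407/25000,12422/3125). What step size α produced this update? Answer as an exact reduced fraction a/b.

F_att = 5/4·(g−p) = 5/4·(-7,-8) = (-8.7500,-10.0000)
o1: d²=25 ≤ ρ²=42; F_rep = 39·(3,-4)/25² = (0.1872,-0.2496)
o2: d²=169 > ρ²=42 → inactive
o3: d²=72 > ρ²=42 → inactive
F = F_att + ΣF_rep = (-8.5628,-10.2496)
Δp = p'−p = (-0.8563,-1.0250); α = Δx/Fx = (-21407/25000) / (-21407/2500) = 1/10
check: Δy/Fy = (-3203/3125) / (-6406/625) = 1/10 ✓

α = 1/10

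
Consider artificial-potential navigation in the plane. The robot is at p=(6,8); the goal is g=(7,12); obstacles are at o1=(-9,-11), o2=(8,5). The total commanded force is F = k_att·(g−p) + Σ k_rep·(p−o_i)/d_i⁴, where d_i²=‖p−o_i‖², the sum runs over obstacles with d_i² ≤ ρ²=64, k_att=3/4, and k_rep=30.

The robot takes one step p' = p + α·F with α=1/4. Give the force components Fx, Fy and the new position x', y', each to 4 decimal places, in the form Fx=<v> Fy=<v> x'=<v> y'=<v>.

Fx=0.3950 Fy=3.5325 x'=6.0987 y'=8.8831

F_att = 3/4·(g−p) = 3/4·(1,4) = (0.7500,3.0000)
o1: d²=586 > ρ²=64 → inactive
o2: d²=13 ≤ ρ²=64; F_rep = 30·(-2,3)/13² = (-0.3550,0.5325)
F = F_att + ΣF_rep = (0.3950,3.5325)
p' = p + 1/4·F = (6.0987,8.8831)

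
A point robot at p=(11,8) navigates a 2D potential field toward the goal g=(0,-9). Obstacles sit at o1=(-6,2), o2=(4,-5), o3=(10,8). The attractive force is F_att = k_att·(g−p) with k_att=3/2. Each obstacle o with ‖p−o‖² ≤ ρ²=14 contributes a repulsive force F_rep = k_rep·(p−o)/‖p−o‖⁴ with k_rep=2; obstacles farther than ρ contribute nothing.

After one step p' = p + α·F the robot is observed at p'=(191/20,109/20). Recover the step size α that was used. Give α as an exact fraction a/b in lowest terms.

F_att = 3/2·(g−p) = 3/2·(-11,-17) = (-16.5000,-25.5000)
o1: d²=325 > ρ²=14 → inactive
o2: d²=218 > ρ²=14 → inactive
o3: d²=1 ≤ ρ²=14; F_rep = 2·(1,0)/1² = (2.0000,0.0000)
F = F_att + ΣF_rep = (-14.5000,-25.5000)
Δp = p'−p = (-1.4500,-2.5500); α = Δx/Fx = (-29/20) / (-29/2) = 1/10
check: Δy/Fy = (-51/20) / (-51/2) = 1/10 ✓

α = 1/10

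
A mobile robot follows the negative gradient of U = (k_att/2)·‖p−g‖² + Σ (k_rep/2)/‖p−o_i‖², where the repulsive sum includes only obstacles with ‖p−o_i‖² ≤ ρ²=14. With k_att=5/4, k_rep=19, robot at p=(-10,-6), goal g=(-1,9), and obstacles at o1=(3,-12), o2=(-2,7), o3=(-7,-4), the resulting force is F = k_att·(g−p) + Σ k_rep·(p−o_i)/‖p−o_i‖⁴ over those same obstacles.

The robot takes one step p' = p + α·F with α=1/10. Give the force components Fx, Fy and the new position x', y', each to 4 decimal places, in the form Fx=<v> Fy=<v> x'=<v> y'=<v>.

F_att = 5/4·(g−p) = 5/4·(9,15) = (11.2500,18.7500)
o1: d²=205 > ρ²=14 → inactive
o2: d²=233 > ρ²=14 → inactive
o3: d²=13 ≤ ρ²=14; F_rep = 19·(-3,-2)/13² = (-0.3373,-0.2249)
F = F_att + ΣF_rep = (10.9127,18.5251)
p' = p + 1/10·F = (-8.9087,-4.1475)

Fx=10.9127 Fy=18.5251 x'=-8.9087 y'=-4.1475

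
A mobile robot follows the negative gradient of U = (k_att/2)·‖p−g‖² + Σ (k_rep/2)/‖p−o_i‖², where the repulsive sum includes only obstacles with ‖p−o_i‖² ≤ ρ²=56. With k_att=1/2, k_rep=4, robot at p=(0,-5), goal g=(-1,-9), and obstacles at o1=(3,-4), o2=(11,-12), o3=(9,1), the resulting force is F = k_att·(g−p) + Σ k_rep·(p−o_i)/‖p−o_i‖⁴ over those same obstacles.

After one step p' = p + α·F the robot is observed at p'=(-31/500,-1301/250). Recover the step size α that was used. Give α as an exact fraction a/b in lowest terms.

α = 1/10

F_att = 1/2·(g−p) = 1/2·(-1,-4) = (-0.5000,-2.0000)
o1: d²=10 ≤ ρ²=56; F_rep = 4·(-3,-1)/10² = (-0.1200,-0.0400)
o2: d²=170 > ρ²=56 → inactive
o3: d²=117 > ρ²=56 → inactive
F = F_att + ΣF_rep = (-0.6200,-2.0400)
Δp = p'−p = (-0.0620,-0.2040); α = Δx/Fx = (-31/500) / (-31/50) = 1/10
check: Δy/Fy = (-51/250) / (-51/25) = 1/10 ✓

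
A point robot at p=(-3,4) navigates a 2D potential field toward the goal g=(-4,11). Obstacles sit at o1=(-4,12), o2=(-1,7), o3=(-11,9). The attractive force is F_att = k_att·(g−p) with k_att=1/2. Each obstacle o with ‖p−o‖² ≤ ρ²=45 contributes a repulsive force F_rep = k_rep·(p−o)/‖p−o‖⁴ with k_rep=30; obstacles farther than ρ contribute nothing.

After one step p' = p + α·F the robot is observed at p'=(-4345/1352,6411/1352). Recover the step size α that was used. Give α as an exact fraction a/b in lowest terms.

F_att = 1/2·(g−p) = 1/2·(-1,7) = (-0.5000,3.5000)
o1: d²=65 > ρ²=45 → inactive
o2: d²=13 ≤ ρ²=45; F_rep = 30·(-2,-3)/13² = (-0.3550,-0.5325)
o3: d²=89 > ρ²=45 → inactive
F = F_att + ΣF_rep = (-0.8550,2.9675)
Δp = p'−p = (-0.2138,0.7419); α = Δx/Fx = (-289/1352) / (-289/338) = 1/4
check: Δy/Fy = (1003/1352) / (1003/338) = 1/4 ✓

α = 1/4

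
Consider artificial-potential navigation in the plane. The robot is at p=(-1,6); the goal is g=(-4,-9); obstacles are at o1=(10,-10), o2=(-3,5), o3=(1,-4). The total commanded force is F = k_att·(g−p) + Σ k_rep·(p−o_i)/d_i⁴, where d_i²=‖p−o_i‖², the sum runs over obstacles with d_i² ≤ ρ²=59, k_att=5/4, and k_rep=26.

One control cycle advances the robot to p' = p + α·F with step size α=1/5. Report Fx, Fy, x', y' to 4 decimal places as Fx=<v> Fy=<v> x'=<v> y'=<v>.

Fx=-1.6700 Fy=-17.7100 x'=-1.3340 y'=2.4580

F_att = 5/4·(g−p) = 5/4·(-3,-15) = (-3.7500,-18.7500)
o1: d²=377 > ρ²=59 → inactive
o2: d²=5 ≤ ρ²=59; F_rep = 26·(2,1)/5² = (2.0800,1.0400)
o3: d²=104 > ρ²=59 → inactive
F = F_att + ΣF_rep = (-1.6700,-17.7100)
p' = p + 1/5·F = (-1.3340,2.4580)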